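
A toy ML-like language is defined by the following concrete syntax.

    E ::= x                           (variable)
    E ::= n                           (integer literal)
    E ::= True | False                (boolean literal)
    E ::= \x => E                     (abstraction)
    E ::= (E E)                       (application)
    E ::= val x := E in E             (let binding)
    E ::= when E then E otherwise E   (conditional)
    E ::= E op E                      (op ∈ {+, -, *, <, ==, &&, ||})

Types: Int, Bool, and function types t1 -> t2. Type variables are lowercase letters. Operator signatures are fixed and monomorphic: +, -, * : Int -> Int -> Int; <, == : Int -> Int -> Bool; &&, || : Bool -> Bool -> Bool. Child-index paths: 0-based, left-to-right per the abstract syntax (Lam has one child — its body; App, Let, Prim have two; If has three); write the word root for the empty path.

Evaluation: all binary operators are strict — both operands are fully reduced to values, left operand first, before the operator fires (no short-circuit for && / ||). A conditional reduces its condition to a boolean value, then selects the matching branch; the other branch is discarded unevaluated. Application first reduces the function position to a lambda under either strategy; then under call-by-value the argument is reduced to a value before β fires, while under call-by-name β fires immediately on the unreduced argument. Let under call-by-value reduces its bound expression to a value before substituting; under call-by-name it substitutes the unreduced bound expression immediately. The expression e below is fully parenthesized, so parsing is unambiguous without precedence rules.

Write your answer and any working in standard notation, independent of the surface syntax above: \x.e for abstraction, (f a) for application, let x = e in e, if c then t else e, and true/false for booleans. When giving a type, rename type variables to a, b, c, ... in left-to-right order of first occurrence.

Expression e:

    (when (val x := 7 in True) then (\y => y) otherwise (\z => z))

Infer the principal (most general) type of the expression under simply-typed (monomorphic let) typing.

Answer: a -> a

Working:
let x : Int
  unify Bool ~ Bool
y : a
\y._ : a -> a
z : b
\z._ : b -> b
  unify a -> a ~ b -> b
  unify a ~ b
  unify b ~ b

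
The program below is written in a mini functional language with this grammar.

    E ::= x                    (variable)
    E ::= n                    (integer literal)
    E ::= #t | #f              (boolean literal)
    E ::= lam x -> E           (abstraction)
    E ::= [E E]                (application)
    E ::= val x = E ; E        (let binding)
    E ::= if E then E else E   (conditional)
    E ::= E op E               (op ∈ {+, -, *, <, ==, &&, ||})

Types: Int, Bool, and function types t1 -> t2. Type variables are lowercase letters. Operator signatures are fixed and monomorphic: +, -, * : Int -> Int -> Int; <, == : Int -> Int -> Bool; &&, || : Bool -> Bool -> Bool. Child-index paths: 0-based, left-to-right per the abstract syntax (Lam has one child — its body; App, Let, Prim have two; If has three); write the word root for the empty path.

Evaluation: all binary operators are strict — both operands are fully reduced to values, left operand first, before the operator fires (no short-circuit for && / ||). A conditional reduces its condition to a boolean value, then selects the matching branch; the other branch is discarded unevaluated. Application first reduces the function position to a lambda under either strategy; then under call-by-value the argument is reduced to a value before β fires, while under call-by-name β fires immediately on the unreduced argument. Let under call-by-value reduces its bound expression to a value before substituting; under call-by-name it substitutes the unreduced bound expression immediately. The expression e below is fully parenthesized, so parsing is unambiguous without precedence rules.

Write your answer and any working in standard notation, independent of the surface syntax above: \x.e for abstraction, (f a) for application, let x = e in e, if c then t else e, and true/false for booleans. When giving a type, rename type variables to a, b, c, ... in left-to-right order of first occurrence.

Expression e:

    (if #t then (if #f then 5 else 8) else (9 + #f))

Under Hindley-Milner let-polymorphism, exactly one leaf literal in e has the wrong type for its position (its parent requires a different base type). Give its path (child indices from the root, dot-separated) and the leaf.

Answer: 2.1 : false

Trace:
  unify Bool ~ Bool
  unify Bool ~ Bool
  unify Int ~ Int
  unify Int ~ Int
  unify Bool ~ Int
  FAIL: mismatch Bool ~ Int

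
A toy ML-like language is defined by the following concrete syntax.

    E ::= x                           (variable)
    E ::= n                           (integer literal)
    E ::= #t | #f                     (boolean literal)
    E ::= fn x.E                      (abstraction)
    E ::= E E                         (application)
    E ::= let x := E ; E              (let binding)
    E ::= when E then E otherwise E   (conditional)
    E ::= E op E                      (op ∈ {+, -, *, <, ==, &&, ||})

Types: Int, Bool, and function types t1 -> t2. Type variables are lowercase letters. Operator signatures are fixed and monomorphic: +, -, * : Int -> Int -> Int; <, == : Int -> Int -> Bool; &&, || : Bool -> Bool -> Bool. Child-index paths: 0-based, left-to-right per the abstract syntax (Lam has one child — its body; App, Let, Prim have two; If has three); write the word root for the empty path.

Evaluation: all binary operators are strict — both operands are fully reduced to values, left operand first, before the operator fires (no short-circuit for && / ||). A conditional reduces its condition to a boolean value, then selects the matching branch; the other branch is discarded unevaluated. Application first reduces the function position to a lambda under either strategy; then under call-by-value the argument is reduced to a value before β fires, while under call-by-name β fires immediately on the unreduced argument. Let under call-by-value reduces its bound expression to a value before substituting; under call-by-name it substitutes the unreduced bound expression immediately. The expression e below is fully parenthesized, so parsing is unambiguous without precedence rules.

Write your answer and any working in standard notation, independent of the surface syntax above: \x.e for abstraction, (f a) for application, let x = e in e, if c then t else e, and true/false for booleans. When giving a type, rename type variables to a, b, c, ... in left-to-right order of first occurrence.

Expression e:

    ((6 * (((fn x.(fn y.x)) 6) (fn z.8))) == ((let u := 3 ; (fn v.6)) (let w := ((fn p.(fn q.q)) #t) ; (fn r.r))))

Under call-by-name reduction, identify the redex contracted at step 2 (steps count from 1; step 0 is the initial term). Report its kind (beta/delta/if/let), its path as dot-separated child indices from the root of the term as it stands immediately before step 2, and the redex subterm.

Trace:
step 0: ((6 * (((\x.(\y.x)) 6) (\z.8))) == ((let u = 3 in (\v.6)) (let w = ((\p.(\q.q)) true) in (\r.r))))
step 1: [beta@0.1.0] ((6 * ((\y.6) (\z.8))) == ((let u = 3 in (\v.6)) (let w = ((\p.(\q.q)) true) in (\r.r))))
step 2: [beta@0.1] ((6 * 6) == ((let u = 3 in (\v.6)) (let w = ((\p.(\q.q)) true) in (\r.r))))

Answer: beta at 0.1 : ((\y.6) (\z.8))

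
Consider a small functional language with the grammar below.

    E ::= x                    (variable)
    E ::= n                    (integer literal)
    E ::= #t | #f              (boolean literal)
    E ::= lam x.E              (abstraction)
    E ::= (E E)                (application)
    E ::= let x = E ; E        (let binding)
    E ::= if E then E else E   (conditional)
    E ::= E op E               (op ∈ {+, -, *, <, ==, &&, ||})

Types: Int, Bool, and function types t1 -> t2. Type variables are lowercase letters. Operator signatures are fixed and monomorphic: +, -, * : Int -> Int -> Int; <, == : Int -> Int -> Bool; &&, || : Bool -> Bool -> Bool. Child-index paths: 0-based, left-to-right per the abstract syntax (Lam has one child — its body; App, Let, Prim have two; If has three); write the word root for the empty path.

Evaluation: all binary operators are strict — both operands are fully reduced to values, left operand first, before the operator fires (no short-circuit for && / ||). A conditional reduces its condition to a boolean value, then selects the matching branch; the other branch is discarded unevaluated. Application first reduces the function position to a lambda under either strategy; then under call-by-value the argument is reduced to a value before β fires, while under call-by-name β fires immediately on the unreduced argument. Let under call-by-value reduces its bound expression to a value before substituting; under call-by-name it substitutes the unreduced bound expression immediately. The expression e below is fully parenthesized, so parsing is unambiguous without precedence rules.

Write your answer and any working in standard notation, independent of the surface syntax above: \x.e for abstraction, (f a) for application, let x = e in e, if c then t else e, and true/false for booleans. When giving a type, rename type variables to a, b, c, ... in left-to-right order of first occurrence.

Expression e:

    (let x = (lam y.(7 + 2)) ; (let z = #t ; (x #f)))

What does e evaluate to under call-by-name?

Working:
step 0: (let x = (\y.(7 + 2)) in (let z = true in (x false)))
step 1: [let@root] (let z = true in ((\y.(7 + 2)) false))
step 2: [let@root] ((\y.(7 + 2)) false)
step 3: [beta@root] (7 + 2)
step 4: [delta@root] 9

Answer: 9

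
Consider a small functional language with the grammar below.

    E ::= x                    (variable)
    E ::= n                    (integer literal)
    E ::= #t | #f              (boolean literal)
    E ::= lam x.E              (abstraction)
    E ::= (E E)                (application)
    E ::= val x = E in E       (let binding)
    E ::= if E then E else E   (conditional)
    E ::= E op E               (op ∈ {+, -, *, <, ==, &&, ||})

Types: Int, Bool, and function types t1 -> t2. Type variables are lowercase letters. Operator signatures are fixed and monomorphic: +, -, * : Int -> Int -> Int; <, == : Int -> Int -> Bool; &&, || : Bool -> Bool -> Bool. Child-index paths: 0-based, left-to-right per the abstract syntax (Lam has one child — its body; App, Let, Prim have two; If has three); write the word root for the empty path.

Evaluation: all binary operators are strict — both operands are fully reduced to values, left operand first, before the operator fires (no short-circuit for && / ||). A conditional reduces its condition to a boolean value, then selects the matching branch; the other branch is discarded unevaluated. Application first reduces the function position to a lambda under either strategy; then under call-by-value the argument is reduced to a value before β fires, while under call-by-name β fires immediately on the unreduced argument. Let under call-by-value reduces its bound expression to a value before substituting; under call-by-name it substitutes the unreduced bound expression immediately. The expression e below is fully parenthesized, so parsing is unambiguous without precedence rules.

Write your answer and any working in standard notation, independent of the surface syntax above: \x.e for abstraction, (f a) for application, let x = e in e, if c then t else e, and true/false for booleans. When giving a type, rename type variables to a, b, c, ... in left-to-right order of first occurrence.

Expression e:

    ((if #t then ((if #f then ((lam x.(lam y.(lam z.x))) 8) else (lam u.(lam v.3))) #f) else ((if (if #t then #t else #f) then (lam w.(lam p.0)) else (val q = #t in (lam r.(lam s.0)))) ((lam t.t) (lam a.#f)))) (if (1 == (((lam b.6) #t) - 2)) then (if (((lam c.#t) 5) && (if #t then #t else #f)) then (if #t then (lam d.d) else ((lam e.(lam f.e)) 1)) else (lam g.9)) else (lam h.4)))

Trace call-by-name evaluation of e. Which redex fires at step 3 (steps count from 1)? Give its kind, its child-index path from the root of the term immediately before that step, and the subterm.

Answer: beta at 0 : ((\u.(\v.3)) false)

Derivation:
step 0: ((if true then ((if false then ((\x.(\y.(\z.x))) 8) else (\u.(\v.3))) false) else ((if (if true then true else false) then (\w.(\p.0)) else (let q = true in (\r.(\s.0)))) ((\t.t) (\a.false)))) (if (1 == (((\b.6) true) - 2)) then (if (((\c.true) 5) && (if true then true else false)) then (if true then (\d.d) else ((\e.(\f.e)) 1)) else (\g.9)) else (\h.4)))
step 1: [if@0] (((if false then ((\x.(\y.(\z.x))) 8) else (\u.(\v.3))) false) (if (1 == (((\b.6) true) - 2)) then (if (((\c.true) 5) && (if true then true else false)) then (if true then (\d.d) else ((\e.(\f.e)) 1)) else (\g.9)) else (\h.4)))
step 2: [if@0.0] (((\u.(\v.3)) false) (if (1 == (((\b.6) true) - 2)) then (if (((\c.true) 5) && (if true then true else false)) then (if true then (\d.d) else ((\e.(\f.e)) 1)) else (\g.9)) else (\h.4)))
step 3: [beta@0] ((\v.3) (if (1 == (((\b.6) true) - 2)) then (if (((\c.true) 5) && (if true then true else false)) then (if true then (\d.d) else ((\e.(\f.e)) 1)) else (\g.9)) else (\h.4)))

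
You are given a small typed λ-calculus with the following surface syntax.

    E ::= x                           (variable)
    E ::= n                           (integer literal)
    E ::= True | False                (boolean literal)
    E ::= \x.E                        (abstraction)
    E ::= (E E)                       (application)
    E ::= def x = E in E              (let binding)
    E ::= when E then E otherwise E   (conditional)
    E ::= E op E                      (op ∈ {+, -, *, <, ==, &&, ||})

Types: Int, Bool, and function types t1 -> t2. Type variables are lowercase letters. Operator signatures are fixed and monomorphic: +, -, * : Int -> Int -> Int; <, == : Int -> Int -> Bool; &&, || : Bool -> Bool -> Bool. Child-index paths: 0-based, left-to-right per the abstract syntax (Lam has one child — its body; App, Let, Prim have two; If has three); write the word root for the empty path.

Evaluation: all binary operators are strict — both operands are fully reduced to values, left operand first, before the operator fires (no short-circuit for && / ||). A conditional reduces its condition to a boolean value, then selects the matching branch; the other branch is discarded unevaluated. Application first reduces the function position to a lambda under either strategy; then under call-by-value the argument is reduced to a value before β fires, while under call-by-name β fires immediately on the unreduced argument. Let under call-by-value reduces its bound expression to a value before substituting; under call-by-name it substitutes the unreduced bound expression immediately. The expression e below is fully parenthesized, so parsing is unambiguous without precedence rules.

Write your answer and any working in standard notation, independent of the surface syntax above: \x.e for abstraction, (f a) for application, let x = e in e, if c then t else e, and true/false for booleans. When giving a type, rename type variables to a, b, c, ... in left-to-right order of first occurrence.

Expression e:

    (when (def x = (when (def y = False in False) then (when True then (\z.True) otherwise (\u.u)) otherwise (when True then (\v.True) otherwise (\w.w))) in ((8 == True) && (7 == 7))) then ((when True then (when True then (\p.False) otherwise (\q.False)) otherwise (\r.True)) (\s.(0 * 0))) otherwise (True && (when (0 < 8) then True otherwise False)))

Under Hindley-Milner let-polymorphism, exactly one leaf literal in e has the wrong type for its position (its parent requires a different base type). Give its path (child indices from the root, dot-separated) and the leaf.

Trace:
let y : Bool
  unify Bool ~ Bool
  unify Bool ~ Bool
\z._ : a -> Bool
u : b
\u._ : b -> b
  unify a -> Bool ~ b -> b
  unify a ~ b
  unify Bool ~ b
  unify Bool ~ Bool
\v._ : c -> Bool
w : d
\w._ : d -> d
  unify c -> Bool ~ d -> d
  unify c ~ d
  unify Bool ~ d
  unify Bool -> Bool ~ Bool -> Bool
  unify Bool ~ Bool
  unify Bool ~ Bool
let x : Bool -> Bool
  unify Int ~ Int
  unify Bool ~ Int
  FAIL: mismatch Bool ~ Int

Answer: 0.1.0.1 : true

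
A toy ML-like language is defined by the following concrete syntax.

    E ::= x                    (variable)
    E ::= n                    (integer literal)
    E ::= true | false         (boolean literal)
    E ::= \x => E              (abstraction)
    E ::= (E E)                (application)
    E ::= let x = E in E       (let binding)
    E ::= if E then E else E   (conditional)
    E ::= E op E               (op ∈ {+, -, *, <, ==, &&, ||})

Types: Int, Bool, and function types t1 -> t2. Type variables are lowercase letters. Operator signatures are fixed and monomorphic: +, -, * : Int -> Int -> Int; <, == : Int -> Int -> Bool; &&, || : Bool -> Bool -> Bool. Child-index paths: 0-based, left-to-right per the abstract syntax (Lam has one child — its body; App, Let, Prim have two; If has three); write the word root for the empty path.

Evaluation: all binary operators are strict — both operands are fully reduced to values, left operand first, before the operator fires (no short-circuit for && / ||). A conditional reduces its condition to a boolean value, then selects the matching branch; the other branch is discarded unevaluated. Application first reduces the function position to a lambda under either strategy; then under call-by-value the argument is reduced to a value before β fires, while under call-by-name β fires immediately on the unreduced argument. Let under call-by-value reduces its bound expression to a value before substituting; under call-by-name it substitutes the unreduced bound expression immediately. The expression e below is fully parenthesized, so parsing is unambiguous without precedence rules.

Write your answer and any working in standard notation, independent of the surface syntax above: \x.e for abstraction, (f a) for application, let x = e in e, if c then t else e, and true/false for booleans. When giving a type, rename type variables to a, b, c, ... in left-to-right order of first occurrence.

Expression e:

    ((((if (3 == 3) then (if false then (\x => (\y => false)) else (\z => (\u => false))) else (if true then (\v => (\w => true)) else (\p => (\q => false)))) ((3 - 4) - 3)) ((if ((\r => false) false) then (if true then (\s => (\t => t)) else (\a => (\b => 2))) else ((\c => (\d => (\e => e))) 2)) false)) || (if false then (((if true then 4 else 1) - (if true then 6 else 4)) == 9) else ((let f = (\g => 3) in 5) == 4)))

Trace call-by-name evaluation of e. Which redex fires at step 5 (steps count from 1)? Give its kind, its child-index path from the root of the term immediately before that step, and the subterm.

Answer: beta at 0 : ((\u.false) ((if ((\r.false) false) then (if true then (\s.(\t.t)) else (\a.(\b.2))) else ((\c.(\d.(\e.e))) 2)) false))

Trace:
step 0: ((((if (3 == 3) then (if false then (\x.(\y.false)) else (\z.(\u.false))) else (if true then (\v.(\w.true)) else (\p.(\q.false)))) ((3 - 4) - 3)) ((if ((\r.false) false) then (if true then (\s.(\t.t)) else (\a.(\b.2))) else ((\c.(\d.(\e.e))) 2)) false)) || (if false then (((if true then 4 else 1) - (if true then 6 else 4)) == 9) else ((let f = (\g.3) in 5) == 4)))
step 1: [delta@0.0.0.0] ((((if true then (if false then (\x.(\y.false)) else (\z.(\u.false))) else (if true then (\v.(\w.true)) else (\p.(\q.false)))) ((3 - 4) - 3)) ((if ((\r.false) false) then (if true then (\s.(\t.t)) else (\a.(\b.2))) else ((\c.(\d.(\e.e))) 2)) false)) || (if false then (((if true then 4 else 1) - (if true then 6 else 4)) == 9) else ((let f = (\g.3) in 5) == 4)))
step 2: [if@0.0.0] ((((if false then (\x.(\y.false)) else (\z.(\u.false))) ((3 - 4) - 3)) ((if ((\r.false) false) then (if true then (\s.(\t.t)) else (\a.(\b.2))) else ((\c.(\d.(\e.e))) 2)) false)) || (if false then (((if true then 4 else 1) - (if true then 6 else 4)) == 9) else ((let f = (\g.3) in 5) == 4)))
step 3: [if@0.0.0] ((((\z.(\u.false)) ((3 - 4) - 3)) ((if ((\r.false) false) then (if true then (\s.(\t.t)) else (\a.(\b.2))) else ((\c.(\d.(\e.e))) 2)) false)) || (if false then (((if true then 4 else 1) - (if true then 6 else 4)) == 9) else ((let f = (\g.3) in 5) == 4)))
step 4: [beta@0.0] (((\u.false) ((if ((\r.false) false) then (if true then (\s.(\t.t)) else (\a.(\b.2))) else ((\c.(\d.(\e.e))) 2)) false)) || (if false then (((if true then 4 else 1) - (if true then 6 else 4)) == 9) else ((let f = (\g.3) in 5) == 4)))
step 5: [beta@0] (false || (if false then (((if true then 4 else 1) - (if true then 6 else 4)) == 9) else ((let f = (\g.3) in 5) == 4)))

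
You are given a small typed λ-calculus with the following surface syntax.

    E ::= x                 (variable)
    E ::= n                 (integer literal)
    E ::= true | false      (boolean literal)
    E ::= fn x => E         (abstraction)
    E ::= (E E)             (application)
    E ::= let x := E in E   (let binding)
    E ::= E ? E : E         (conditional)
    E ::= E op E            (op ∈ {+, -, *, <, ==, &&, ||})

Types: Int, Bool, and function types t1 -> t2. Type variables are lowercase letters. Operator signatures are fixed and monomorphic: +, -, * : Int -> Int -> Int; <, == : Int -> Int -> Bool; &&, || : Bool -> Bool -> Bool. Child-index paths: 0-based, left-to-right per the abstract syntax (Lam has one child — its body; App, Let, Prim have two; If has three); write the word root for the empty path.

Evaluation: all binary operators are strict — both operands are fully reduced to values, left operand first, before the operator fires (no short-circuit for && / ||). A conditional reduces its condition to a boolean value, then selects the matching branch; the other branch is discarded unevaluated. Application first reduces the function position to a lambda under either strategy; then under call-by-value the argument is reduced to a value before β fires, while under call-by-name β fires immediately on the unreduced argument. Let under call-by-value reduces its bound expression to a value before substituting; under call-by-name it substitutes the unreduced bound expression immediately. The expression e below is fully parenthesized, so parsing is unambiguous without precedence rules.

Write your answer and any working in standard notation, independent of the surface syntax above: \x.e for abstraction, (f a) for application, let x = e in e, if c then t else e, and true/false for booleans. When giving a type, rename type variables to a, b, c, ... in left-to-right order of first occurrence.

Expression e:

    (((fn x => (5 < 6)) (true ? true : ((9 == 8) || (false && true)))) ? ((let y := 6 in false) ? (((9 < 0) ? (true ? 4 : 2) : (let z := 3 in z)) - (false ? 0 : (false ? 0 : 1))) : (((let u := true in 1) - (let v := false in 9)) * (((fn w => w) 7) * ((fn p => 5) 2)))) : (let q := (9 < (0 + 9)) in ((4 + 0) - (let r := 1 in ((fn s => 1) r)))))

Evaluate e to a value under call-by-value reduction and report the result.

Working:
step 0: (if ((\x.(5 < 6)) (if true then true else ((9 == 8) || (false && true)))) then (if (let y = 6 in false) then ((if (9 < 0) then (if true then 4 else 2) else (let z = 3 in z)) - (if false then 0 else (if false then 0 else 1))) else (((let u = true in 1) - (let v = false in 9)) * (((\w.w) 7) * ((\p.5) 2)))) else (let q = (9 < (0 + 9)) in ((4 + 0) - (let r = 1 in ((\s.1) r)))))
step 1: [if@0.1] (if ((\x.(5 < 6)) true) then (if (let y = 6 in false) then ((if (9 < 0) then (if true then 4 else 2) else (let z = 3 in z)) - (if false then 0 else (if false then 0 else 1))) else (((let u = true in 1) - (let v = false in 9)) * (((\w.w) 7) * ((\p.5) 2)))) else (let q = (9 < (0 + 9)) in ((4 + 0) - (let r = 1 in ((\s.1) r)))))
step 2: [beta@0] (if (5 < 6) then (if (let y = 6 in false) then ((if (9 < 0) then (if true then 4 else 2) else (let z = 3 in z)) - (if false then 0 else (if false then 0 else 1))) else (((let u = true in 1) - (let v = false in 9)) * (((\w.w) 7) * ((\p.5) 2)))) else (let q = (9 < (0 + 9)) in ((4 + 0) - (let r = 1 in ((\s.1) r)))))
step 3: [delta@0] (if true then (if (let y = 6 in false) then ((if (9 < 0) then (if true then 4 else 2) else (let z = 3 in z)) - (if false then 0 else (if false then 0 else 1))) else (((let u = true in 1) - (let v = false in 9)) * (((\w.w) 7) * ((\p.5) 2)))) else (let q = (9 < (0 + 9)) in ((4 + 0) - (let r = 1 in ((\s.1) r)))))
step 4: [if@root] (if (let y = 6 in false) then ((if (9 < 0) then (if true then 4 else 2) else (let z = 3 in z)) - (if false then 0 else (if false then 0 else 1))) else (((let u = true in 1) - (let v = false in 9)) * (((\w.w) 7) * ((\p.5) 2))))
step 5: [let@0] (if false then ((if (9 < 0) then (if true then 4 else 2) else (let z = 3 in z)) - (if false then 0 else (if false then 0 else 1))) else (((let u = true in 1) - (let v = false in 9)) * (((\w.w) 7) * ((\p.5) 2))))
step 6: [if@root] (((let u = true in 1) - (let v = false in 9)) * (((\w.w) 7) * ((\p.5) 2)))
step 7: [let@0.0] ((1 - (let v = false in 9)) * (((\w.w) 7) * ((\p.5) 2)))
step 8: [let@0.1] ((1 - 9) * (((\w.w) 7) * ((\p.5) 2)))
step 9: [delta@0] (-8 * (((\w.w) 7) * ((\p.5) 2)))
step 10: [beta@1.0] (-8 * (7 * ((\p.5) 2)))
step 11: [beta@1.1] (-8 * (7 * 5))
step 12: [delta@1] (-8 * 35)
step 13: [delta@root] -280

Answer: -280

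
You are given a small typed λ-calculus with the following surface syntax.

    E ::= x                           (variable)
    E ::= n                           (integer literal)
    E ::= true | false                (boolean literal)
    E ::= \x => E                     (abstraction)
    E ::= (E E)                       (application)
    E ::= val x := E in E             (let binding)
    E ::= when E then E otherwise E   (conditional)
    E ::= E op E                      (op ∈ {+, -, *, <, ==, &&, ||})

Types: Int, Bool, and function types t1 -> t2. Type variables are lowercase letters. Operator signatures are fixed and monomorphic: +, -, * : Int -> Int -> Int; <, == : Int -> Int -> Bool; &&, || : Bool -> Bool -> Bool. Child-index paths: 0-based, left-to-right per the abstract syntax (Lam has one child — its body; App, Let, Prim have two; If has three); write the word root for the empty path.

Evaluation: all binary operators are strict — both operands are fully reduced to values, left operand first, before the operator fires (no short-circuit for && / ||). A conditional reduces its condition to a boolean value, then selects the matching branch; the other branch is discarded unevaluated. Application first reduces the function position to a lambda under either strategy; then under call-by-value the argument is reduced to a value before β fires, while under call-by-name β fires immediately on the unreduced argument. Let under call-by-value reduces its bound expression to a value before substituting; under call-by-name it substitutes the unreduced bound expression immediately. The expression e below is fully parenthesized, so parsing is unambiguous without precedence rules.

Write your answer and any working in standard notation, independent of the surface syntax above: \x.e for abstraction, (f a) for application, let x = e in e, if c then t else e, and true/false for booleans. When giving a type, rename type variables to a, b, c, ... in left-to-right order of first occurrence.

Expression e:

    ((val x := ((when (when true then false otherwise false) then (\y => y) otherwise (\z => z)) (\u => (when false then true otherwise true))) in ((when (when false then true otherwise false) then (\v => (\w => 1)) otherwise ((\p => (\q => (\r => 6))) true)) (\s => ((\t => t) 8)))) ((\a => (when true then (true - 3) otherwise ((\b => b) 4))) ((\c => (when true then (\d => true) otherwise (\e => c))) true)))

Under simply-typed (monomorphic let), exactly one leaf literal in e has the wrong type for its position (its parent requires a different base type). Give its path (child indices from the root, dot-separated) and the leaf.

Trace:
  unify Bool ~ Bool
  unify Bool ~ Bool
  unify Bool ~ Bool
y : a
\y._ : a -> a
z : b
\z._ : b -> b
  unify a -> a ~ b -> b
  unify a ~ b
  unify b ~ b
  unify Bool ~ Bool
  unify Bool ~ Bool
\u._ : c -> Bool
  unify b -> b ~ (c -> Bool) -> d
  unify b ~ c -> Bool
  unify c -> Bool ~ d
_ _ : c -> Bool
let x : c -> Bool
  unify Bool ~ Bool
  unify Bool ~ Bool
  unify Bool ~ Bool
\w._ : f -> Int
\v._ : e -> f -> Int
\r._ : i -> Int
\q._ : h -> i -> Int
\p._ : g -> h -> i -> Int
  unify g -> h -> i -> Int ~ Bool -> j
  unify g ~ Bool
  unify h -> i -> Int ~ j
_ _ : h -> i -> Int
  unify e -> f -> Int ~ h -> i -> Int
  unify e ~ h
  unify f -> Int ~ i -> Int
  unify f ~ i
  unify Int ~ Int
t : l
\t._ : l -> l
  unify l -> l ~ Int -> m
  unify l ~ Int
  unify Int ~ m
_ _ : Int
\s._ : k -> Int
  unify h -> i -> Int ~ (k -> Int) -> n
  unify h ~ k -> Int
  unify i -> Int ~ n
_ _ : i -> Int
  unify Bool ~ Bool
  unify Bool ~ Int
  FAIL: mismatch Bool ~ Int

Answer: 1.0.0.1.0 : true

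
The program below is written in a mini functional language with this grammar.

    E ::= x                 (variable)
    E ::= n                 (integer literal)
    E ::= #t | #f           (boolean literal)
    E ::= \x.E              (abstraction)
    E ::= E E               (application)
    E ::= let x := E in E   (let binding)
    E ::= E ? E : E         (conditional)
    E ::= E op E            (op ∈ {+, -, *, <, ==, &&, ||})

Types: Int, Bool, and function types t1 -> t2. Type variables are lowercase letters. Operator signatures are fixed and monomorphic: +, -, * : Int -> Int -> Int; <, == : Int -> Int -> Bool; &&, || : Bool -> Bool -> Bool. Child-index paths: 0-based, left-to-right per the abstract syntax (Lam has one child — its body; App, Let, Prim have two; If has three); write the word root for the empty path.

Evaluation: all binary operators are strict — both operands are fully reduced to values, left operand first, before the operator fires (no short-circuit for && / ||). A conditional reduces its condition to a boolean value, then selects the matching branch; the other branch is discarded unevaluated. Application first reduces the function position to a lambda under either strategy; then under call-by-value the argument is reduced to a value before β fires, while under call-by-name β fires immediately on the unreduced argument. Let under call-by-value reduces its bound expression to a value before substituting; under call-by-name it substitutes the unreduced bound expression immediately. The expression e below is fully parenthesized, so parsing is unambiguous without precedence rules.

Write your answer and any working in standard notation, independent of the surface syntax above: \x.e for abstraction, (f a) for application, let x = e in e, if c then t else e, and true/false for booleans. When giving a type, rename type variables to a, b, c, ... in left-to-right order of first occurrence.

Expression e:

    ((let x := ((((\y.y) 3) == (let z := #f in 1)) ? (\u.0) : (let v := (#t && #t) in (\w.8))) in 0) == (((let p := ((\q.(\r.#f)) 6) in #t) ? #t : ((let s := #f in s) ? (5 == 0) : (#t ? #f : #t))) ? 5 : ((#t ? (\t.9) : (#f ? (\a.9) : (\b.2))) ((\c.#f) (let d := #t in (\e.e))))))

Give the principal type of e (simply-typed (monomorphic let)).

Working:
y : a
\y._ : a -> a
  unify a -> a ~ Int -> b
  unify a ~ Int
  unify Int ~ b
_ _ : Int
  unify Int ~ Int
let z : Bool
  unify Int ~ Int
  unify Bool ~ Bool
\u._ : c -> Int
  unify Bool ~ Bool
  unify Bool ~ Bool
let v : Bool
\w._ : d -> Int
  unify c -> Int ~ d -> Int
  unify c ~ d
  unify Int ~ Int
let x : d -> Int
  unify Int ~ Int
\r._ : f -> Bool
\q._ : e -> f -> Bool
  unify e -> f -> Bool ~ Int -> g
  unify e ~ Int
  unify f -> Bool ~ g
_ _ : f -> Bool
let p : f -> Bool
  unify Bool ~ Bool
let s : Bool
s : Bool
  unify Bool ~ Bool
  unify Int ~ Int
  unify Int ~ Int
  unify Bool ~ Bool
  unify Bool ~ Bool
  unify Bool ~ Bool
  unify Bool ~ Bool
  unify Bool ~ Bool
  unify Bool ~ Bool
\t._ : h -> Int
  unify Bool ~ Bool
\a._ : i -> Int
\b._ : j -> Int
  unify i -> Int ~ j -> Int
  unify i ~ j
  unify Int ~ Int
  unify h -> Int ~ j -> Int
  unify h ~ j
  unify Int ~ Int
\c._ : k -> Bool
let d : Bool
e : l
\e._ : l -> l
  unify k -> Bool ~ (l -> l) -> m
  unify k ~ l -> l
  unify Bool ~ m
_ _ : Bool
  unify j -> Int ~ Bool -> n
  unify j ~ Bool
  unify Int ~ n
_ _ : Int
  unify Int ~ Int
  unify Int ~ Int

Answer: Bool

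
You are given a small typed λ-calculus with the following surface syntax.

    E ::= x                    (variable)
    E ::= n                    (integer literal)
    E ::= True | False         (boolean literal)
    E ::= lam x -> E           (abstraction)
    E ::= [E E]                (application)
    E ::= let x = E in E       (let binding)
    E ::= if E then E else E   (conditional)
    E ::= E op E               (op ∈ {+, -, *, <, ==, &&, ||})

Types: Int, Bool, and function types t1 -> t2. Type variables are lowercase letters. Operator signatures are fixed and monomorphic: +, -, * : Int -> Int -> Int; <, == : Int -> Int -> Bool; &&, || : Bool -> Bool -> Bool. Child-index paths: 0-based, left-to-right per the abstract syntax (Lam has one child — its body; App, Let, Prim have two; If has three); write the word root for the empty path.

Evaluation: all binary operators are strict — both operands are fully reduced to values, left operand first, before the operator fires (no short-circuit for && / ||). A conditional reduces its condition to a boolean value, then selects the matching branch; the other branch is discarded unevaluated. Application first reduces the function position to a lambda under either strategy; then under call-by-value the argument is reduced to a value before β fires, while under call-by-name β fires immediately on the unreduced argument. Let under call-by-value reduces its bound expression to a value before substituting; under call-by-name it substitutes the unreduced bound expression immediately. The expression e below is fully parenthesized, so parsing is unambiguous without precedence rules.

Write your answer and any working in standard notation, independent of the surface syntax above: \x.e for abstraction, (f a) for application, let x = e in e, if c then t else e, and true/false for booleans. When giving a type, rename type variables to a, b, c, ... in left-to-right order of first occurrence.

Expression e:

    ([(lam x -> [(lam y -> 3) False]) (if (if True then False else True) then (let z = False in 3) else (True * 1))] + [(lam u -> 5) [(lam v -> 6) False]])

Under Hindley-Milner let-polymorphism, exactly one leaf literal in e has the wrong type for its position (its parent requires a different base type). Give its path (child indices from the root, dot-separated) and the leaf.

Answer: 0.1.2.0 : true

Working:
\y._ : b -> Int
  unify b -> Int ~ Bool -> c
  unify b ~ Bool
  unify Int ~ c
_ _ : Int
\x._ : a -> Int
  unify Bool ~ Bool
  unify Bool ~ Bool
  unify Bool ~ Bool
let z : Bool
  unify Bool ~ Int
  FAIL: mismatch Bool ~ Int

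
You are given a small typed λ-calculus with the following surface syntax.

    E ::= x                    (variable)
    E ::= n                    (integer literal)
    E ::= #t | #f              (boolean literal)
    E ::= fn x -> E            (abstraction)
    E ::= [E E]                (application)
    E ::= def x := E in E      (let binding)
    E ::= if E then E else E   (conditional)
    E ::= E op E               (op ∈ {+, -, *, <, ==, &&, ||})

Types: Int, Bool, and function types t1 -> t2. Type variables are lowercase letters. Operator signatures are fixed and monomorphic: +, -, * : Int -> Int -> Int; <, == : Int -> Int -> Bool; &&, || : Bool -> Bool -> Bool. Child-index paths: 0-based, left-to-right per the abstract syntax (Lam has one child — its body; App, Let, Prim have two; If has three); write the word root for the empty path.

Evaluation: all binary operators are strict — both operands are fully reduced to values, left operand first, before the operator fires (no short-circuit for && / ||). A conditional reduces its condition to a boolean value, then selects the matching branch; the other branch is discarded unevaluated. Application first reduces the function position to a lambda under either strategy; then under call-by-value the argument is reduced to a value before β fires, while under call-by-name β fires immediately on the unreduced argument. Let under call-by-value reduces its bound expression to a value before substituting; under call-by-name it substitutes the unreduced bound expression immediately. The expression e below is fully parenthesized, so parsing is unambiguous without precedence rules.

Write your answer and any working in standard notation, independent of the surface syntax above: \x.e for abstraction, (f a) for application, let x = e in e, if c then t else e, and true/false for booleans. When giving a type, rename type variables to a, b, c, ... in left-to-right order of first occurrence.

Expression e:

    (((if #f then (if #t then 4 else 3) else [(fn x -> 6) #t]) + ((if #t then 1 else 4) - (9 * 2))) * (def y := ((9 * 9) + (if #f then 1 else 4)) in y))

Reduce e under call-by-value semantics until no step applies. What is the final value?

Answer: -935

Working:
step 0: (((if false then (if true then 4 else 3) else ((\x.6) true)) + ((if true then 1 else 4) - (9 * 2))) * (let y = ((9 * 9) + (if false then 1 else 4)) in y))
step 1: [if@0.0] ((((\x.6) true) + ((if true then 1 else 4) - (9 * 2))) * (let y = ((9 * 9) + (if false then 1 else 4)) in y))
step 2: [beta@0.0] ((6 + ((if true then 1 else 4) - (9 * 2))) * (let y = ((9 * 9) + (if false then 1 else 4)) in y))
step 3: [if@0.1.0] ((6 + (1 - (9 * 2))) * (let y = ((9 * 9) + (if false then 1 else 4)) in y))
step 4: [delta@0.1.1] ((6 + (1 - 18)) * (let y = ((9 * 9) + (if false then 1 else 4)) in y))
step 5: [delta@0.1] ((6 + -17) * (let y = ((9 * 9) + (if false then 1 else 4)) in y))
step 6: [delta@0] (-11 * (let y = ((9 * 9) + (if false then 1 else 4)) in y))
step 7: [delta@1.0.0] (-11 * (let y = (81 + (if false then 1 else 4)) in y))
step 8: [if@1.0.1] (-11 * (let y = (81 + 4) in y))
step 9: [delta@1.0] (-11 * (let y = 85 in y))
step 10: [let@1] (-11 * 85)
step 11: [delta@root] -935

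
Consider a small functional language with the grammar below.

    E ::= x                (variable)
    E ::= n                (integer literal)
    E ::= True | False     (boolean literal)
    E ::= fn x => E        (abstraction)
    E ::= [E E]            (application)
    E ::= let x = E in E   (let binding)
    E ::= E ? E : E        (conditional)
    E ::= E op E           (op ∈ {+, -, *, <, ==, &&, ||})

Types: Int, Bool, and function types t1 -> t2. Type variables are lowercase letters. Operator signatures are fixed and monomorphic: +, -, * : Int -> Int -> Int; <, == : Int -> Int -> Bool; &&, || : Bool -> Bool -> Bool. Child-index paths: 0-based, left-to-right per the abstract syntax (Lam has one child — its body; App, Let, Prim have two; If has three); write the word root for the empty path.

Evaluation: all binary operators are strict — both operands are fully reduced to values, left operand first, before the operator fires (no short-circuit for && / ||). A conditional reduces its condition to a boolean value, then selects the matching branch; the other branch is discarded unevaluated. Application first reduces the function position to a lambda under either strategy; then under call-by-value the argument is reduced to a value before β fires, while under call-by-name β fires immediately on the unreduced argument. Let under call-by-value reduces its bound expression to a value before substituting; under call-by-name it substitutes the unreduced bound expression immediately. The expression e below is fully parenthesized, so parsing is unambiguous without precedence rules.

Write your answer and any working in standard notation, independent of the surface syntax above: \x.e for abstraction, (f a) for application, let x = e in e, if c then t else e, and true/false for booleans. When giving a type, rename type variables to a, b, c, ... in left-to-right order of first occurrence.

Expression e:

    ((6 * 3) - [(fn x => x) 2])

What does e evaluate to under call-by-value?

Working:
step 0: ((6 * 3) - ((\x.x) 2))
step 1: [delta@0] (18 - ((\x.x) 2))
step 2: [beta@1] (18 - 2)
step 3: [delta@root] 16

Answer: 16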